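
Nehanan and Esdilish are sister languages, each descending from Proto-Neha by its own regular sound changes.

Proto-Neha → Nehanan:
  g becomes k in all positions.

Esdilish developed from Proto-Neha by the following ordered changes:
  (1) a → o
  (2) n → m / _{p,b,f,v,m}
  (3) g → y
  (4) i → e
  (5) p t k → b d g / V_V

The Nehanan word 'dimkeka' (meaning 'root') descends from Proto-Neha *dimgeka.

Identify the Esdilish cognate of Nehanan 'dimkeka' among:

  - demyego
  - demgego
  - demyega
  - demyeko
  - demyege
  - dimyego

demyego

Esdilish: *dimgeka > dimgeko > dimyeko > demyeko > demyego  (by vowel merger, unconditioned shift, vowel merger, intervocalic voicing)
The other candidates each miss or misapply at least one Esdilish change.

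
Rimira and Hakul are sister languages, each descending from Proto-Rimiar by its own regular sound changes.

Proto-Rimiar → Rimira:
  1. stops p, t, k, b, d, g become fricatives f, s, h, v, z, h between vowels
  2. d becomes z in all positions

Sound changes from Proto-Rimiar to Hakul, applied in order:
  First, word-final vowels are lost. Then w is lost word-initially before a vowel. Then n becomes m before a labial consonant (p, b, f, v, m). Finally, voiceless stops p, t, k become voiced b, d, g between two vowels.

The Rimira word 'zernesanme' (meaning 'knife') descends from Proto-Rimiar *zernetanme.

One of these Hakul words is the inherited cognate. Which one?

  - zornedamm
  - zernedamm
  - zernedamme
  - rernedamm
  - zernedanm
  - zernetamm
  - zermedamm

zernedamm

Hakul: start from *zernetanme.
  rule 1 (apocope): zernetanme → zernetanm
  rule 2: no change — zernetanm
  rule 3 (nasal place assimilation): zernetanm → zernetamm
  rule 4 (intervocalic voicing): zernetamm → zernedamm
  ⇒ Hakul zernedamm
Among the options, 'zernedamm' alone shows every Hakul change applied in order.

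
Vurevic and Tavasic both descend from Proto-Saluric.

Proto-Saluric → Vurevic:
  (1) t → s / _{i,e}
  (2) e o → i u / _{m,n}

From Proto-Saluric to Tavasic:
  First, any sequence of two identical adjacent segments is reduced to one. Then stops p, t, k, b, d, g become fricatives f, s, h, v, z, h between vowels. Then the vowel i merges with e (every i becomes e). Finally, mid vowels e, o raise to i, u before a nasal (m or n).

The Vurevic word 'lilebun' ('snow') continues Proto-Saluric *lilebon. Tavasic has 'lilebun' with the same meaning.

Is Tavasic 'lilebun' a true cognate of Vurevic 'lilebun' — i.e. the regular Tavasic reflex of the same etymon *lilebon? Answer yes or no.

no

Derive the expected Tavasic reflex of *lilebon:
Tavasic: *lilebon
  lilebon (rule 1 does not apply)
  lilebon → lilevon   [intervocalic lenition]
  lilevon → lelevon   [vowel merger]
  lelevon → lelevun   [pre-nasal raising]
  giving Tavasic lelevun.
The regular Tavasic reflex would be 'lelevun', but the attested form is 'lilebun'. The correspondence is irregular, so they are not cognates (the Tavasic form has a different source).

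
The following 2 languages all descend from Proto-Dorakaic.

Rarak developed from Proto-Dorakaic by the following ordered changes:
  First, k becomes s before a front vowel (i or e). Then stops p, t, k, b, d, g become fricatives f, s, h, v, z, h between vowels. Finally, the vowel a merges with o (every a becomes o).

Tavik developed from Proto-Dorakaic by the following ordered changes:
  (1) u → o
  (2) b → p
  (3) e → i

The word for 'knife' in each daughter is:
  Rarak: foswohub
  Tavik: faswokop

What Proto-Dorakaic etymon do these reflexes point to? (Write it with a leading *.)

Position 8: Rarak has b, Tavik has p. Rarak preserves b here (none of its changes turn any other segment into b), so the proto-segment is *b.
Position 7: Rarak has u, Tavik has o. Rarak preserves u here (none of its changes turn any other segment into u), so the proto-segment is *u.
Continuing position by position gives *faswokub; check it forward:
Rarak: start from *faswokub.
  rule 1: no change — faswokub
  rule 2 (intervocalic lenition): faswokub → faswohub
  rule 3 (vowel merger): faswohub → foswohub
  ⇒ Rarak foswohub
Tavik: *faswokub
  faswokub → faswokob   [vowel merger]
  faswokob → faswokop   [unconditioned shift]
  faswokop (rule 3 does not apply)
  giving Tavik faswokop.
Only *faswokub yields all of Rarak foswohub, Tavik faswokop.

*faswokub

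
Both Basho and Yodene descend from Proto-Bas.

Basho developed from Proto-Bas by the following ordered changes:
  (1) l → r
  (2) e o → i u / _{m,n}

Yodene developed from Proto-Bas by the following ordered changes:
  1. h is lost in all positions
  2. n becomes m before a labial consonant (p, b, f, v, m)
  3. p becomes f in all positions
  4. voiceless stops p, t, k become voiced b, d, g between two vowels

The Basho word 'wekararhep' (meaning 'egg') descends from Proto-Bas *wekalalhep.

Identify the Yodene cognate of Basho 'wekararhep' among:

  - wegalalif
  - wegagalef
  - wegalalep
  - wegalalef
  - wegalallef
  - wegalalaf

Yodene: *wekalalhep
  wekalalhep → wekalalep   [h-loss]
  wekalalep (rule 2 does not apply)
  wekalalep → wekalalef   [unconditioned shift]
  wekalalef → wegalalef   [intervocalic voicing]
  giving Yodene wegalalef.
Only 'wegalalef' matches the regular Yodene development of *wekalalhep.

wegalalef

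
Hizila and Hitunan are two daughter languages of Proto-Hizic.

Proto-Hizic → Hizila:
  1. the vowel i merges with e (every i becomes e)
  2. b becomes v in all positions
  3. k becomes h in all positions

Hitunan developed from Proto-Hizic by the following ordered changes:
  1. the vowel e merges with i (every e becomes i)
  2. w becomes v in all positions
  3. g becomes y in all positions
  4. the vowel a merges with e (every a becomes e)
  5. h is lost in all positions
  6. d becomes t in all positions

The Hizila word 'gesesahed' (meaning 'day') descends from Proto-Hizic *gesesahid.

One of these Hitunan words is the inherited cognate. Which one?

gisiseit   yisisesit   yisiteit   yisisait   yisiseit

yisiseit

Hitunan: *gesesahid
  gesesahid → gisisahid   [vowel merger]
  gisisahid (rule 2 does not apply)
  gisisahid → yisisahid   [unconditioned shift]
  yisisahid → yisisehid   [vowel merger]
  yisisehid → yisiseid   [h-loss]
  yisiseid → yisiseit   [unconditioned shift]
  giving Hitunan yisiseit.
Among the options, 'yisiseit' alone shows every Hitunan change applied in order.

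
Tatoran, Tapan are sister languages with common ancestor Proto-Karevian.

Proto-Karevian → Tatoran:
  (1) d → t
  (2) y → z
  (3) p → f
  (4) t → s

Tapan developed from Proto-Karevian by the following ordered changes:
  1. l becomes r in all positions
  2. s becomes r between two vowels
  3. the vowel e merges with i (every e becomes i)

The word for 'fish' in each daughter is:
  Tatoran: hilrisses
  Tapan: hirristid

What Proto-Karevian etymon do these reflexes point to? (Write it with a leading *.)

Position 9: Tatoran has s, Tapan has d. Tapan preserves d here (none of its changes turn any other segment into d), so the proto-segment is *d.
Position 8: Tatoran has e, Tapan has i. Tatoran preserves e here (none of its changes turn any other segment into e), so the proto-segment is *e.
Continuing position by position gives *hilristed; check it forward:
Tatoran: start from *hilristed.
  rule 1 (unconditioned shift): hilristed → hilristet
  rule 2: no change — hilristet
  rule 3: no change — hilristet
  rule 4 (unconditioned shift): hilristet → hilrisses
  ⇒ Tatoran hilrisses
Tapan: *hilristed
  hilristed → hirristed   [unconditioned shift]
  hirristed (rule 2 does not apply)
  hirristed → hirristid   [vowel merger]
  giving Tapan hirristid.
*hilristed is the unique common source.

*hilristed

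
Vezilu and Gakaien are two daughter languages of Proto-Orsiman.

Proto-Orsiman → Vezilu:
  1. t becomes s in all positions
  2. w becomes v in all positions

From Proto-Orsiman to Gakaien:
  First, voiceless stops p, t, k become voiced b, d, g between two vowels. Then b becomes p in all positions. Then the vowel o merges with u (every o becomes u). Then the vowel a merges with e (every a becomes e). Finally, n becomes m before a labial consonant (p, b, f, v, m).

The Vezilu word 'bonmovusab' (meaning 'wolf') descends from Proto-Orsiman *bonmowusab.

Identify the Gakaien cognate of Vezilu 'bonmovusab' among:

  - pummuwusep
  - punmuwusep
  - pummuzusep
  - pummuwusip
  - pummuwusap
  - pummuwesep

pummuwusep

Gakaien: *bonmowusab
  bonmowusab (rule 1 does not apply)
  bonmowusab → ponmowusap   [unconditioned shift]
  ponmowusap → punmuwusap   [vowel merger]
  punmuwusap → punmuwusep   [vowel merger]
  punmuwusep → pummuwusep   [nasal place assimilation]
  giving Gakaien pummuwusep.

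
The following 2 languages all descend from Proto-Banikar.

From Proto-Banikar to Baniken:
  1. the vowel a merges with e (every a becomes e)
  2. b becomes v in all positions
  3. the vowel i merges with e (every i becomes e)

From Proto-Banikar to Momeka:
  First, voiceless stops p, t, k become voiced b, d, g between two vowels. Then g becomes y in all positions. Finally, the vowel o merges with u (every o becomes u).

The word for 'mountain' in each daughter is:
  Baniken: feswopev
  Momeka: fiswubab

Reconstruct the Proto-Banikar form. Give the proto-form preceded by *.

*fiswopab

Position 2: Baniken has e, Momeka has i. Momeka preserves i here (none of its changes turn any other segment into i), so the proto-segment is *i.
Position 6: Baniken has p, Momeka has b. Baniken preserves p here (none of its changes turn any other segment into p), so the proto-segment is *p.
Position 7: Baniken has e, Momeka has a. Momeka preserves a here (none of its changes turn any other segment into a), so the proto-segment is *a.
This points to *fiswopab. Verify forward in each daughter:
Baniken: *fiswopab
  fiswopab → fiswopeb   [vowel merger]
  fiswopeb → fiswopev   [unconditioned shift]
  fiswopev → feswopev   [vowel merger]
  giving Baniken feswopev.
Momeka: start from *fiswopab.
  rule 1 (intervocalic voicing): fiswopab → fiswobab
  rule 2: no change — fiswobab
  rule 3 (vowel merger): fiswobab → fiswubab
  ⇒ Momeka fiswubab
No other proto-form is consistent with every reflex, so the reconstruction is *fiswopab.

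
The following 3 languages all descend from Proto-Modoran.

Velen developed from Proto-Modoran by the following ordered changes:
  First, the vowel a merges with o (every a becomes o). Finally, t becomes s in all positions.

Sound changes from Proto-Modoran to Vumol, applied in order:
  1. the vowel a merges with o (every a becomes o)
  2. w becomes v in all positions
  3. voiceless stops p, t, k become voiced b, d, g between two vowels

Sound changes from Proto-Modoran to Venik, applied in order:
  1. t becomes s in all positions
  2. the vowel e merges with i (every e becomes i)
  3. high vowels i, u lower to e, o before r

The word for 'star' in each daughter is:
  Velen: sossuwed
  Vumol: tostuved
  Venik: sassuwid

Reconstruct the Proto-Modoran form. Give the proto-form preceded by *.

Position 7: Velen has e, Vumol has e, Venik has i. Velen preserves e here (none of its changes turn any other segment into e), so the proto-segment is *e.
Position 6: Velen has w, Vumol has v, Venik has w. Velen preserves w here (none of its changes turn any other segment into w), so the proto-segment is *w.
Position 4: Velen has s, Vumol has t, Venik has s. Vumol preserves t here (none of its changes turn any other segment into t), so the proto-segment is *t.
Verify the candidate proto-form against each daughter:
Velen: start from *tastuwed.
  rule 1 (vowel merger): tastuwed → tostuwed
  rule 2 (unconditioned shift): tostuwed → sossuwed
  ⇒ Velen sossuwed
Vumol: start from *tastuwed.
  rule 1 (vowel merger): tastuwed → tostuwed
  rule 2 (unconditioned shift): tostuwed → tostuved
  rule 3: no change — tostuved
  ⇒ Vumol tostuved
Venik: *tastuwed > sassuwed > sassuwid  (by unconditioned shift, vowel merger)
Only *tastuwed yields all of Velen sossuwed, Vumol tostuved, Venik sassuwid.

*tastuwed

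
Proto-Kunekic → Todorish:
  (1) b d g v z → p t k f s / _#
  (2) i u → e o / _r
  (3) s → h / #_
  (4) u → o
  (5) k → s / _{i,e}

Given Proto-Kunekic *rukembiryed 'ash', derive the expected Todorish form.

rosemberyet

Todorish: start from *rukembiryed.
  rule 1 (final devoicing): rukembiryed → rukembiryet
  rule 2 (pre-rhotic lowering): rukembiryet → rukemberyet
  rule 3: no change — rukemberyet
  rule 4 (vowel merger): rukemberyet → rokemberyet
  rule 5 (palatalisation): rokemberyet → rosemberyet
  ⇒ Todorish rosemberyet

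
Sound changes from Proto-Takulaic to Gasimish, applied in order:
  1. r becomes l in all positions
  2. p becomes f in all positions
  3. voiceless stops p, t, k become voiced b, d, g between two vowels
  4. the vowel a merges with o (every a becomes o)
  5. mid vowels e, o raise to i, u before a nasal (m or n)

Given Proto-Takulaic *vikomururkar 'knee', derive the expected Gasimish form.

vigumululkol

Gasimish: *vikomururkar > vikomululkal > vigomululkal > vigomululkol > vigumululkol  (by unconditioned shift, intervocalic voicing, vowel merger, pre-nasal raising)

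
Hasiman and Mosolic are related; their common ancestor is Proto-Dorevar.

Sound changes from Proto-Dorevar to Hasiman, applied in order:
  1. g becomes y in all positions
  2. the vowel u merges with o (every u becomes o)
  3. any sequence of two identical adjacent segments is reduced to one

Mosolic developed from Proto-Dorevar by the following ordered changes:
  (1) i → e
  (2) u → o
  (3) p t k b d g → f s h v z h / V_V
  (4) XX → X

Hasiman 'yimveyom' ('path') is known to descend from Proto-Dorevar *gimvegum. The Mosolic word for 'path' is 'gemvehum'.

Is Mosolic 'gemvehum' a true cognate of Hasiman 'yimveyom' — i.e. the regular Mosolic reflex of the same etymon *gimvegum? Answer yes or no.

no

Derive the expected Mosolic reflex of *gimvegum:
Mosolic: *gimvegum
  gimvegum → gemvegum   [vowel merger]
  gemvegum → gemvegom   [vowel merger]
  gemvegom → gemvehom   [intervocalic lenition]
  gemvehom (rule 4 does not apply)
  giving Mosolic gemvehom.
The regular Mosolic reflex would be 'gemvehom', but the attested form is 'gemvehum'. The correspondence is irregular, so they are not cognates (the Mosolic form has a different source).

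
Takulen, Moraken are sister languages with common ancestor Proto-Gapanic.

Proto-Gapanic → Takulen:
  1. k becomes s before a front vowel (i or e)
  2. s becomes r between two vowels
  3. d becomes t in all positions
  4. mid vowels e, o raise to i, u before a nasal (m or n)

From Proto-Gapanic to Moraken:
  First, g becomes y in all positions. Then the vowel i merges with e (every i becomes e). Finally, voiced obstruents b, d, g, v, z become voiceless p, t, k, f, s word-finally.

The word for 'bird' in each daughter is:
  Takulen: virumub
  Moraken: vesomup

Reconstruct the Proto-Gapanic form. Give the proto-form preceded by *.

*visomub

Position 7: Takulen has b, Moraken has p. Takulen preserves b here (none of its changes turn any other segment into b), so the proto-segment is *b.
Position 2: Takulen has i, Moraken has e. Taking the neighbouring segments as reconstructed: Takulen i can only go back to *i; Moraken e could go back to *e or *i — the one source consistent with every daughter is *i.
This points to *visomub. Verify forward in each daughter:
Takulen: start from *visomub.
  rule 1: no change — visomub
  rule 2 (rhotacism): visomub → viromub
  rule 3: no change — viromub
  rule 4 (pre-nasal raising): viromub → virumub
  ⇒ Takulen virumub
Moraken: *visomub
  visomub (rule 1 does not apply)
  visomub → vesomub   [vowel merger]
  vesomub → vesomup   [final devoicing]
  giving Moraken vesomup.
*visomub is the unique common source.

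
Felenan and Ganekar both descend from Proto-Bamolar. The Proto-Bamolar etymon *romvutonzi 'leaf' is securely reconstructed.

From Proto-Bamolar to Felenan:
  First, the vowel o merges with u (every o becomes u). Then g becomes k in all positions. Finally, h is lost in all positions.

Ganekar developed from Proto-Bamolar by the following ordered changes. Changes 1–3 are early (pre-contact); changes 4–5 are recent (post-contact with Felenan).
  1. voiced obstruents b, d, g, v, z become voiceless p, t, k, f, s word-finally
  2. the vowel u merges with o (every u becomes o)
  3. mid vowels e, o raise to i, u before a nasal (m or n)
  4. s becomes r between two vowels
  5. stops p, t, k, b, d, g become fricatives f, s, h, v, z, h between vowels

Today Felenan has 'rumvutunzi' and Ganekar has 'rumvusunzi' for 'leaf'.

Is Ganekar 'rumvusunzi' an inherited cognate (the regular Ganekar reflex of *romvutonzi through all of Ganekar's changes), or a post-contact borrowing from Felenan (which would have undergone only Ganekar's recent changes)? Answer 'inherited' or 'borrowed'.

If inherited, *romvutonzi would pass through all of Ganekar's changes:
Ganekar: start from *romvutonzi.
  rule 1: no change — romvutonzi
  rule 2 (vowel merger): romvutonzi → romvotonzi
  rule 3 (pre-nasal raising): romvotonzi → rumvotunzi
  rule 4: no change — rumvotunzi
  rule 5 (intervocalic lenition): rumvotunzi → rumvosunzi
  ⇒ Ganekar rumvosunzi
If borrowed from Felenan 'rumvutunzi' after the early changes, it would undergo only the recent ones:
  rule 4 (rhotacism): no change (rumvutunzi)
  rule 5 (intervocalic lenition): rumvutunzi → rumvusunzi
  ⇒ as a loan: rumvusunzi
Ganekar 'rumvusunzi' matches the loan outcome 'rumvusunzi', not the inherited 'rumvosunzi' — it skipped the early Ganekar changes, so it was borrowed from Felenan.

borrowed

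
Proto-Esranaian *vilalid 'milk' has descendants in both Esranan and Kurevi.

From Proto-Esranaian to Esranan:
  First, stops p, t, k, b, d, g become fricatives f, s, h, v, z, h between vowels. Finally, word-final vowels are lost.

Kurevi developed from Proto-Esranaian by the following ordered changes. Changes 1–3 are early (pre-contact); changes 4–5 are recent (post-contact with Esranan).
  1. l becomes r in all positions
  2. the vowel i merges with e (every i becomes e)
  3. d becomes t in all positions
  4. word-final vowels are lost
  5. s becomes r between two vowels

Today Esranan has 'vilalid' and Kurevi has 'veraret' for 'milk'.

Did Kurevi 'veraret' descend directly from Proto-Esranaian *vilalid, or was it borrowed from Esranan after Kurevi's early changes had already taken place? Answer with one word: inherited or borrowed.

inherited

If inherited, *vilalid would pass through all of Kurevi's changes:
Kurevi: *vilalid > virarid > verared > veraret  (by unconditioned shift, vowel merger, unconditioned shift)
If borrowed from Esranan 'vilalid' after the early changes, it would undergo only the recent ones:
  rule 4 (apocope): no change (vilalid)
  rule 5 (rhotacism): no change (vilalid)
  ⇒ as a loan: vilalid
Kurevi 'veraret' matches the inherited outcome exactly, so it is an inherited cognate, not a loan.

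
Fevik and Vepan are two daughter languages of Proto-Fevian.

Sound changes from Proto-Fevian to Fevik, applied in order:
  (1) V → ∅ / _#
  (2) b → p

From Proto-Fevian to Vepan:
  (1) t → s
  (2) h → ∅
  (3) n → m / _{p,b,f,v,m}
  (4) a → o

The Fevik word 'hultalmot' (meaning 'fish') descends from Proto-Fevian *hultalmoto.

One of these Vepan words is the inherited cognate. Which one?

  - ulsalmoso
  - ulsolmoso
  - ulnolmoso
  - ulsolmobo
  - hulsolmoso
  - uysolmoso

ulsolmoso

Vepan: *hultalmoto > hulsalmoso > ulsalmoso > ulsolmoso  (by unconditioned shift, h-loss, vowel merger)
The other candidates each miss or misapply at least one Vepan change.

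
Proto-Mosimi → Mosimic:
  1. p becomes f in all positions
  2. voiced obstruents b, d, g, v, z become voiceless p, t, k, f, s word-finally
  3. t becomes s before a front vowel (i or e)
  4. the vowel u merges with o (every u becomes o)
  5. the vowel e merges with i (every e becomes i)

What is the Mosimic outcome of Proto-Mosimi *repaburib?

rifaborip

Mosimic: start from *repaburib.
  rule 1 (unconditioned shift): repaburib → refaburib
  rule 2 (final devoicing): refaburib → refaburip
  rule 3: no change — refaburip
  rule 4 (vowel merger): refaburip → refaborip
  rule 5 (vowel merger): refaborip → rifaborip
  ⇒ Mosimic rifaborip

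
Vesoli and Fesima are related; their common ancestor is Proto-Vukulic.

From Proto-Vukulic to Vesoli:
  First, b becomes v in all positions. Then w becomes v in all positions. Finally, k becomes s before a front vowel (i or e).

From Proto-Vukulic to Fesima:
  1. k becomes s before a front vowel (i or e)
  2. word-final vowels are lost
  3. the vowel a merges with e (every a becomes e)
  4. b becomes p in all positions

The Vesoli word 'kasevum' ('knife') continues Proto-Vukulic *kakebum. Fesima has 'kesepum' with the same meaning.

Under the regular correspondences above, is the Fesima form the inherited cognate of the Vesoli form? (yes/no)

yes

Derive the expected Fesima reflex of *kakebum:
Fesima: *kakebum
  kakebum → kasebum   [palatalisation]
  kasebum (rule 2 does not apply)
  kasebum → kesebum   [vowel merger]
  kesebum → kesepum   [unconditioned shift]
  giving Fesima kesepum.
Fesima 'kesepum' matches the regular reflex exactly, so the pair is cognate.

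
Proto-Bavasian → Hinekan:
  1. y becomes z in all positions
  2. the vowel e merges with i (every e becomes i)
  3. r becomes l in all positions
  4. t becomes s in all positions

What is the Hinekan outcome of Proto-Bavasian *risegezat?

lisigizas

Hinekan: start from *risegezat.
  rule 1: no change — risegezat
  rule 2 (vowel merger): risegezat → risigizat
  rule 3 (unconditioned shift): risigizat → lisigizat
  rule 4 (unconditioned shift): lisigizat → lisigizas
  ⇒ Hinekan lisigizas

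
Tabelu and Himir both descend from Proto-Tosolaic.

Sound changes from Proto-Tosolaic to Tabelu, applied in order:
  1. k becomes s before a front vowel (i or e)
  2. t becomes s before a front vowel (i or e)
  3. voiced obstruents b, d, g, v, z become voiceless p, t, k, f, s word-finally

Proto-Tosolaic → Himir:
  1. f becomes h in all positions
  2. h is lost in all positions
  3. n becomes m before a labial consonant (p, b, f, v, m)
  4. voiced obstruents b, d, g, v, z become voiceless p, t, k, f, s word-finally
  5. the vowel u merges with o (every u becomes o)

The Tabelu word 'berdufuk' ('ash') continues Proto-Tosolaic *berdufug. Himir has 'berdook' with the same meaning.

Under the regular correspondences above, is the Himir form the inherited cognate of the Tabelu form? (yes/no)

Derive the expected Himir reflex of *berdufug:
Himir: *berdufug > berduhug > berduug > berduuk > berdook  (by unconditioned shift, h-loss, final devoicing, vowel merger)
Himir 'berdook' matches the regular reflex exactly, so the pair is cognate.

yes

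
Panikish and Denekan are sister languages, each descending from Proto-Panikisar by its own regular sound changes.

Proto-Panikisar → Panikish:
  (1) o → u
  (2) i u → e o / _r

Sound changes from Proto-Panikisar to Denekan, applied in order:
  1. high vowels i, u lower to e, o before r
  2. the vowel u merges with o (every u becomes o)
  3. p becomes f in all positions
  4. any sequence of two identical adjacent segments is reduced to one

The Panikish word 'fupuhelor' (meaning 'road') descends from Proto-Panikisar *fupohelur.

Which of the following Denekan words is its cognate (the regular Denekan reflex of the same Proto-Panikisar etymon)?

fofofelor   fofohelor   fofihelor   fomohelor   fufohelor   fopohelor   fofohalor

Denekan: start from *fupohelur.
  rule 1 (pre-rhotic lowering): fupohelur → fupohelor
  rule 2 (vowel merger): fupohelor → fopohelor
  rule 3 (unconditioned shift): fopohelor → fofohelor
  rule 4: no change — fofohelor
  ⇒ Denekan fofohelor

fofohelor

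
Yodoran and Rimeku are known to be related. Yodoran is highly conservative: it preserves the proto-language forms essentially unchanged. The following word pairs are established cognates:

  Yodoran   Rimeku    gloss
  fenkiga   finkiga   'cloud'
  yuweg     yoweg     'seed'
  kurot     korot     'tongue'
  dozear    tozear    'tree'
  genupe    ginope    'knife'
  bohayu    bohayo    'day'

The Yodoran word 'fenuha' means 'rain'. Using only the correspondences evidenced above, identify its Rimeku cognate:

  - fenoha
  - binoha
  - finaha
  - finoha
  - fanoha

fenkiga ~ finkiga, genupe ~ ginope — Yodoran e corresponds to Rimeku i after a consonant, before a nasal.
yuweg ~ yoweg — Yodoran u corresponds to Rimeku o after a consonant, before a consonant other than r, m, n, p, b, f, v.
Applying these to Yodoran 'fenuha':
  fenuha → finuha   (e→i after a consonant, before a nasal)
  finuha → finoha   (u→o after a consonant, before a consonant other than r, m, n, p, b, f, v)
So the Rimeku cognate is 'finoha'.

finoha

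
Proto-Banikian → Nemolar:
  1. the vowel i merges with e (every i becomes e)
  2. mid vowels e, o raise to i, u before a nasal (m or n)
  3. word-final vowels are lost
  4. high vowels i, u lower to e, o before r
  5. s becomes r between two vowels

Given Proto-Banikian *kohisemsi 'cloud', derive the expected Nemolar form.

koherims

Nemolar: *kohisemsi > kohesemse > kohesimse > kohesims > koherims  (by vowel merger, pre-nasal raising, apocope, rhotacism)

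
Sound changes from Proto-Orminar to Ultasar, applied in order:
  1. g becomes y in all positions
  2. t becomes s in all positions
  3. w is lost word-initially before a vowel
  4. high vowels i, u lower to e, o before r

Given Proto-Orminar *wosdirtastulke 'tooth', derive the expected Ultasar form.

osdersassulke

Ultasar: start from *wosdirtastulke.
  rule 1: no change — wosdirtastulke
  rule 2 (unconditioned shift): wosdirtastulke → wosdirsassulke
  rule 3 (glide loss): wosdirsassulke → osdirsassulke
  rule 4 (pre-rhotic lowering): osdirsassulke → osdersassulke
  ⇒ Ultasar osdersassulke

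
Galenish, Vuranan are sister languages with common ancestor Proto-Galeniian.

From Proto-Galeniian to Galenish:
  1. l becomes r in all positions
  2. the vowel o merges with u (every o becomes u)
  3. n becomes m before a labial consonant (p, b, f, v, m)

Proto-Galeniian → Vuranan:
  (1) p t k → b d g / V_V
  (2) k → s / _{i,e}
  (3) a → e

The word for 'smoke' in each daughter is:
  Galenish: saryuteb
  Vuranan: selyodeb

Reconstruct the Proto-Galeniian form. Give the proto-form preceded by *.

*salyoteb

Position 3: Galenish has r, Vuranan has l. Vuranan preserves l here (none of its changes turn any other segment into l), so the proto-segment is *l.
Position 5: Galenish has u, Vuranan has o. Vuranan preserves o here (none of its changes turn any other segment into o), so the proto-segment is *o.
Verify the candidate proto-form against each daughter:
Galenish: *salyoteb > saryoteb > saryuteb  (by unconditioned shift, vowel merger)
Vuranan: start from *salyoteb.
  rule 1 (intervocalic voicing): salyoteb → salyodeb
  rule 2: no change — salyodeb
  rule 3 (vowel merger): salyodeb → selyodeb
  ⇒ Vuranan selyodeb
Only *salyoteb yields all of Galenish saryuteb, Vuranan selyodeb.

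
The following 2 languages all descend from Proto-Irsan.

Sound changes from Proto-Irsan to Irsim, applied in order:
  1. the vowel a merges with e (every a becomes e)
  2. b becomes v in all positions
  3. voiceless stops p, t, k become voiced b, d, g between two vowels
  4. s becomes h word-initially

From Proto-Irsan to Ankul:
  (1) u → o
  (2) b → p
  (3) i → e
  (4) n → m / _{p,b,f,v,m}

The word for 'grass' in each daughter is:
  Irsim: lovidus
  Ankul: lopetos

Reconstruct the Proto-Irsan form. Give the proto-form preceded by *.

*lobitus

Position 3: Irsim has v, Ankul has p. Taking the neighbouring segments as reconstructed: Irsim v could go back to *b or *v; Ankul p could go back to *p or *b — the one source consistent with every daughter is *b.
Position 6: Irsim has u, Ankul has o. Irsim preserves u here (none of its changes turn any other segment into u), so the proto-segment is *u.
This points to *lobitus. Verify forward in each daughter:
Irsim: start from *lobitus.
  rule 1: no change — lobitus
  rule 2 (unconditioned shift): lobitus → lovitus
  rule 3 (intervocalic voicing): lovitus → lovidus
  rule 4: no change — lovidus
  ⇒ Irsim lovidus
Ankul: *lobitus
  lobitus → lobitos   [vowel merger]
  lobitos → lopitos   [unconditioned shift]
  lopitos → lopetos   [vowel merger]
  lopetos (rule 4 does not apply)
  giving Ankul lopetos.
Only *lobitus yields all of Irsim lovidus, Ankul lopetos.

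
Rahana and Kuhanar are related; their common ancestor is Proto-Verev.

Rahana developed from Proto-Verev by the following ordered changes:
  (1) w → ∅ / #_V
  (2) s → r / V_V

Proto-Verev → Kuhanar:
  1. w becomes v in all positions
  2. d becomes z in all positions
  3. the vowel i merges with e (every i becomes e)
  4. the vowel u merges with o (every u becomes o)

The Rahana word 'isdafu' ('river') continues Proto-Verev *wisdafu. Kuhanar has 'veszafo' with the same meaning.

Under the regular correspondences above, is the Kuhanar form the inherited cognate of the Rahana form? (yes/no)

Derive the expected Kuhanar reflex of *wisdafu:
Kuhanar: start from *wisdafu.
  rule 1 (unconditioned shift): wisdafu → visdafu
  rule 2 (unconditioned shift): visdafu → viszafu
  rule 3 (vowel merger): viszafu → veszafu
  rule 4 (vowel merger): veszafu → veszafo
  ⇒ Kuhanar veszafo
Kuhanar 'veszafo' matches the regular reflex exactly, so the pair is cognate.

yes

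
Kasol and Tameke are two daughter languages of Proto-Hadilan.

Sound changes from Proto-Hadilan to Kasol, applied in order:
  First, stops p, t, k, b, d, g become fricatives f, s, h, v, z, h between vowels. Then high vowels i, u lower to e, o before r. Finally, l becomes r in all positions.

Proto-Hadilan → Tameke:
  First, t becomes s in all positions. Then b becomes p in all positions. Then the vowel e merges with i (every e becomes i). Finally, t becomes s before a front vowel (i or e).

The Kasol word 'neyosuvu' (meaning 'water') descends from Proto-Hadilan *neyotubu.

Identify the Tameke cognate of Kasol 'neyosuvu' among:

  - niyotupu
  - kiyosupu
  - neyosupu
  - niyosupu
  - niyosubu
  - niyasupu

Tameke: *neyotubu
  neyotubu → neyosubu   [unconditioned shift]
  neyosubu → neyosupu   [unconditioned shift]
  neyosupu → niyosupu   [vowel merger]
  niyosupu (rule 4 does not apply)
  giving Tameke niyosupu.
Only 'niyosupu' matches the regular Tameke development of *neyotubu.

niyosupu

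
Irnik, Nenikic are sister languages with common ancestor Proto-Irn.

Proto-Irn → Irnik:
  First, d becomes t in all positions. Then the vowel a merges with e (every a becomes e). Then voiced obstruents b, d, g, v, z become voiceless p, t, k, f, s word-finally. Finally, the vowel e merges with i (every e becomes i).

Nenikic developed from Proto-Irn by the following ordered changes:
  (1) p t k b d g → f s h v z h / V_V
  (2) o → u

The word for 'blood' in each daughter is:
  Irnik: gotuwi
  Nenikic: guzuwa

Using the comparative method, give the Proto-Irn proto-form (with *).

Position 2: Irnik has o, Nenikic has u. Irnik preserves o here (none of its changes turn any other segment into o), so the proto-segment is *o.
Position 3: Irnik has t, Nenikic has z. Taking the neighbouring segments as reconstructed: Irnik t could go back to *t or *d; Nenikic z could go back to *d or *z — the one source consistent with every daughter is *d.
Position 6: Irnik has i, Nenikic has a. Nenikic preserves a here (none of its changes turn any other segment into a), so the proto-segment is *a.
Continuing position by position gives *goduwa; check it forward:
Irnik: *goduwa > gotuwa > gotuwe > gotuwi  (by unconditioned shift, vowel merger, vowel merger)
Nenikic: *goduwa
  goduwa → gozuwa   [intervocalic lenition]
  gozuwa → guzuwa   [vowel merger]
  giving Nenikic guzuwa.
Only *goduwa yields all of Irnik gotuwi, Nenikic guzuwa.

*goduwa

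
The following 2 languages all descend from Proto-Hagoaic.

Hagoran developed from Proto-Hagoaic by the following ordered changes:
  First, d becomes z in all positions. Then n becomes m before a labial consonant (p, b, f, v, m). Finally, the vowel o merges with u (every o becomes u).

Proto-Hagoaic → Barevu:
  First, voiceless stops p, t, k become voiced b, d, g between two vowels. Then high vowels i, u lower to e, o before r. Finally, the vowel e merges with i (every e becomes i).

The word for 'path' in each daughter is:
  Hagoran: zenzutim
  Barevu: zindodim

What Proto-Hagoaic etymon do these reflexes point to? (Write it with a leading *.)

Position 5: Hagoran has u, Barevu has o. Taking the neighbouring segments as reconstructed: Hagoran u could go back to *o or *u; Barevu o can only go back to *o — the one source consistent with every daughter is *o.
Position 4: Hagoran has z, Barevu has d. Taking the neighbouring segments as reconstructed: Hagoran z could go back to *d or *z; Barevu d can only go back to *d — the one source consistent with every daughter is *d.
Position 2: Hagoran has e, Barevu has i. Hagoran preserves e here (none of its changes turn any other segment into e), so the proto-segment is *e.
This points to *zendotim. Verify forward in each daughter:
Hagoran: *zendotim > zenzotim > zenzutim  (by unconditioned shift, vowel merger)
Barevu: *zendotim > zendodim > zindodim  (by intervocalic voicing, vowel merger)
*zendotim is the unique common source.

*zendotim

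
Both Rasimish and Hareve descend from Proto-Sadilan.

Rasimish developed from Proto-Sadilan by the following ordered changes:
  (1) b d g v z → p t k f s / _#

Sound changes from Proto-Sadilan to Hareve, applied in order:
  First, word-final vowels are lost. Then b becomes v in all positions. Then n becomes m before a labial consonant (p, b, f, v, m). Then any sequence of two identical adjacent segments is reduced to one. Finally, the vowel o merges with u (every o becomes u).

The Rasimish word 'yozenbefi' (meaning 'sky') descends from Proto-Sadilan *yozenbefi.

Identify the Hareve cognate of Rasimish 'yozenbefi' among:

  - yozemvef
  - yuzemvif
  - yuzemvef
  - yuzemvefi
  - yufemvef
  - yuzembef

yuzemvef

Hareve: *yozenbefi > yozenbef > yozenvef > yozemvef > yuzemvef  (by apocope, unconditioned shift, nasal place assimilation, vowel merger)
Among the options, 'yuzemvef' alone shows every Hareve change applied in order.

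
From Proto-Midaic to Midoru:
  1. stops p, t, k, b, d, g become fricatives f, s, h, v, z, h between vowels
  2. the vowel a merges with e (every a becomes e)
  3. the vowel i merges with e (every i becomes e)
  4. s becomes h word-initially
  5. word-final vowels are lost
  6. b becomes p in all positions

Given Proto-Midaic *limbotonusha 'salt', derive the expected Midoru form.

Midoru: start from *limbotonusha.
  rule 1 (intervocalic lenition): limbotonusha → limbosonusha
  rule 2 (vowel merger): limbosonusha → limbosonushe
  rule 3 (vowel merger): limbosonushe → lembosonushe
  rule 4: no change — lembosonushe
  rule 5 (apocope): lembosonushe → lembosonush
  rule 6 (unconditioned shift): lembosonush → lemposonush
  ⇒ Midoru lemposonush

lemposonush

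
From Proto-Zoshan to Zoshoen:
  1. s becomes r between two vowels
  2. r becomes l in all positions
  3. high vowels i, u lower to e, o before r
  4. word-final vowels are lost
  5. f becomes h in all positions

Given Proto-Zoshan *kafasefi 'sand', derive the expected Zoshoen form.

kahaleh

Zoshoen: *kafasefi
  kafasefi → kafarefi   [rhotacism]
  kafarefi → kafalefi   [unconditioned shift]
  kafalefi (rule 3 does not apply)
  kafalefi → kafalef   [apocope]
  kafalef → kahaleh   [unconditioned shift]
  giving Zoshoen kahaleh.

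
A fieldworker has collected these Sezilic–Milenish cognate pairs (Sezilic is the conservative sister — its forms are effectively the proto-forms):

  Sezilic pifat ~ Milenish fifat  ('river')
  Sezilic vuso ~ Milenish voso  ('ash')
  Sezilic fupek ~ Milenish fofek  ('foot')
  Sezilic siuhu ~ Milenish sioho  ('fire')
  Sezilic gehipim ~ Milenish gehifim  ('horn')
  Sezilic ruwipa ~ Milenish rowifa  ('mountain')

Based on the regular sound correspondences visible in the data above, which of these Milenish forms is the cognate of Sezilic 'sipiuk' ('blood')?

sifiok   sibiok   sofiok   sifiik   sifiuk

sifiok

gehipim ~ gehifim — Sezilic p corresponds to Milenish f between vowels (before a front vowel).
siuhu ~ sioho — Sezilic u corresponds to Milenish o after a vowel, before a consonant other than r, m, n, p, b, f, v.
Applying these to Sezilic 'sipiuk':
  sipiuk → sifiuk   (p→f between vowels (before a front vowel))
  sifiuk → sifiok   (u→o after a vowel, before a consonant other than r, m, n, p, b, f, v)
So the Milenish cognate is 'sifiok'.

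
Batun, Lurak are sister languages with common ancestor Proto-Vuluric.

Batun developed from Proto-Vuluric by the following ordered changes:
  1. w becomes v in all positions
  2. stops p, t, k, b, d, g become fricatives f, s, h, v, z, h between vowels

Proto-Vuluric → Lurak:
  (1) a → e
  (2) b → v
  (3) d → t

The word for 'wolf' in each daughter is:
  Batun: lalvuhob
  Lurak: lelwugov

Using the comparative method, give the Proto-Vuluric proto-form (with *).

Position 4: Batun has v, Lurak has w. Lurak preserves w here (none of its changes turn any other segment into w), so the proto-segment is *w.
Position 2: Batun has a, Lurak has e. Batun preserves a here (none of its changes turn any other segment into a), so the proto-segment is *a.
Position 6: Batun has h, Lurak has g. Lurak preserves g here (none of its changes turn any other segment into g), so the proto-segment is *g.
Continuing position by position gives *lalwugob; check it forward:
Batun: *lalwugob
  lalwugob → lalvugob   [unconditioned shift]
  lalvugob → lalvuhob   [intervocalic lenition]
  giving Batun lalvuhob.
Lurak: *lalwugob > lelwugob > lelwugov  (by vowel merger, unconditioned shift)
*lalwugob is the unique common source.

*lalwugob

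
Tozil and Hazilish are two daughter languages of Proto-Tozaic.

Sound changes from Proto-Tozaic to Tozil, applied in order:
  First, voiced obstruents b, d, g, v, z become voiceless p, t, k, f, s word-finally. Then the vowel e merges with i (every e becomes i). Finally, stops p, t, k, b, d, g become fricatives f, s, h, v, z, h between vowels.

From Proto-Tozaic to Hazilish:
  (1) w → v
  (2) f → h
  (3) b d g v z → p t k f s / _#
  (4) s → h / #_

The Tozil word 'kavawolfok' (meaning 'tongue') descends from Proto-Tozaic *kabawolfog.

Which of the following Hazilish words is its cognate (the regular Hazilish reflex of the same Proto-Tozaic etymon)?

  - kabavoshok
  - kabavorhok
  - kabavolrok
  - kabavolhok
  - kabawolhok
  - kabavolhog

Hazilish: *kabawolfog
  kabawolfog → kabavolfog   [unconditioned shift]
  kabavolfog → kabavolhog   [unconditioned shift]
  kabavolhog → kabavolhok   [final devoicing]
  kabavolhok (rule 4 does not apply)
  giving Hazilish kabavolhok.
Among the options, 'kabavolhok' alone shows every Hazilish change applied in order.

kabavolhok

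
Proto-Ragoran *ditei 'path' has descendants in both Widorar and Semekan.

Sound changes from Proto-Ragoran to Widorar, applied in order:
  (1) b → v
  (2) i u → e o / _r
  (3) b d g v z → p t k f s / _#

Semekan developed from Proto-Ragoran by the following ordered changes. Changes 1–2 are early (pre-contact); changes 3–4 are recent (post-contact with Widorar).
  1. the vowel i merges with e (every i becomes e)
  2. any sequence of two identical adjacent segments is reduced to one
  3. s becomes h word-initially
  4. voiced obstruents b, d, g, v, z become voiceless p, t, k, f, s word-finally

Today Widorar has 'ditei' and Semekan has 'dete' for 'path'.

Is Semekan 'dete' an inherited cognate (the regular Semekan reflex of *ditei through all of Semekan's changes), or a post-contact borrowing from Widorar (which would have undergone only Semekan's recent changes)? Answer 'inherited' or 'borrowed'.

inherited

If inherited, *ditei would pass through all of Semekan's changes:
Semekan: *ditei > detee > dete  (by vowel merger, degemination)
If borrowed from Widorar 'ditei' after the early changes, it would undergo only the recent ones:
  rule 3 (debuccalisation): no change (ditei)
  rule 4 (final devoicing): no change (ditei)
  ⇒ as a loan: ditei
Semekan 'dete' matches the inherited outcome exactly, so it is an inherited cognate, not a loan.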